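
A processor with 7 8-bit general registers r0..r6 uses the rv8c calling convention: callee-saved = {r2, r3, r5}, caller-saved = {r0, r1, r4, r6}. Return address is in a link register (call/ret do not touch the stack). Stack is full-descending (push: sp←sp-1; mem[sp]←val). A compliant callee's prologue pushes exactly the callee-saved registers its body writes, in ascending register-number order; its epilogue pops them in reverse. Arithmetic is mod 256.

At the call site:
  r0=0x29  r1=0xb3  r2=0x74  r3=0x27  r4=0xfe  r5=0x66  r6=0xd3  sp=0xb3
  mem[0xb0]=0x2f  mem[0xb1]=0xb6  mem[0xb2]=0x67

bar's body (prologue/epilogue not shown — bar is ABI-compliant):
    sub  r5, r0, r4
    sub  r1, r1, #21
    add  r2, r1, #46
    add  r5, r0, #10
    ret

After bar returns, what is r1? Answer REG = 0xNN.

prologue: push r2 → mem[0xb2]=0x74, sp=0xb2
prologue: push r5 → mem[0xb1]=0x66, sp=0xb1
body[0] sub  r5, r0, r4 → r5=0x2b
body[1] sub  r1, r1, #21 → r1=0x9e
body[2] add  r2, r1, #46 → r2=0xcc
body[3] add  r5, r0, #10 → r5=0x33
epilogue: pop r5=0x66, sp=0xb2
epilogue: pop r2=0x74, sp=0xb3
r1 is caller-saved → body value

REG = 0x9e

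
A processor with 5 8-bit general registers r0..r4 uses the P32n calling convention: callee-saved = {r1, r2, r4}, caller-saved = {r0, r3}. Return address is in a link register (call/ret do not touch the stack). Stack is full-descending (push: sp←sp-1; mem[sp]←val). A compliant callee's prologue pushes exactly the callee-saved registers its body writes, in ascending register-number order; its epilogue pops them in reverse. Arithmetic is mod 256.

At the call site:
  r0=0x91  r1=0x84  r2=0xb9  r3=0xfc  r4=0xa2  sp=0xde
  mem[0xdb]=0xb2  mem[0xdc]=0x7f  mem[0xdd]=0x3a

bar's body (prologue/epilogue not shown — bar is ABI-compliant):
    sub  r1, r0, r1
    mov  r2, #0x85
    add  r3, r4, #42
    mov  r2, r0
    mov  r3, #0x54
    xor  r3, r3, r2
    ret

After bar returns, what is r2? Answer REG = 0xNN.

prologue: push r1 -> mem[0xdd]=0x84, sp=0xdd
prologue: push r2 -> mem[0xdc]=0xb9, sp=0xdc
body[0] sub  r1, r0, r1 -> r1=0x0d
body[1] mov  r2, #0x85 -> r2=0x85
body[2] add  r3, r4, #42 -> r3=0xcc
body[3] mov  r2, r0 -> r2=0x91
body[4] mov  r3, #0x54 -> r3=0x54
body[5] xor  r3, r3, r2 -> r3=0xc5
epilogue: pop r2=0xb9, sp=0xdd
epilogue: pop r1=0x84, sp=0xde
r2 is callee-saved -> restored

REG = 0xb9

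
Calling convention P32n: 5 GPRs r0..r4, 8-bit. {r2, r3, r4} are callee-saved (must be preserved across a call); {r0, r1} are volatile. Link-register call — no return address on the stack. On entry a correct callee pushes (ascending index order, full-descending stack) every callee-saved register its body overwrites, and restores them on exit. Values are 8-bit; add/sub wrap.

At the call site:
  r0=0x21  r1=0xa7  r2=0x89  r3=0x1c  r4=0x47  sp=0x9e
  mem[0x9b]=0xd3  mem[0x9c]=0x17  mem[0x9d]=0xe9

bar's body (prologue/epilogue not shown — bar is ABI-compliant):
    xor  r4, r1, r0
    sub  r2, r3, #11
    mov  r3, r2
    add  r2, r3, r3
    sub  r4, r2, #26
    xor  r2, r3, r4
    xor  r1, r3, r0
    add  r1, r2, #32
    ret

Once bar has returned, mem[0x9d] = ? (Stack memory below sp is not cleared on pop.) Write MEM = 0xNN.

MEM = 0x89

prologue: push r2 → mem[0x9d]=0x89, sp=0x9d
prologue: push r3 → mem[0x9c]=0x1c, sp=0x9c
prologue: push r4 → mem[0x9b]=0x47, sp=0x9b
body[0] xor  r4, r1, r0 → r4=0x86
body[1] sub  r2, r3, #11 → r2=0x11
body[2] mov  r3, r2 → r3=0x11
body[3] add  r2, r3, r3 → r2=0x22
body[4] sub  r4, r2, #26 → r4=0x08
body[5] xor  r2, r3, r4 → r2=0x19
body[6] xor  r1, r3, r0 → r1=0x30
body[7] add  r1, r2, #32 → r1=0x39
epilogue: pop r4=0x47, sp=0x9c
epilogue: pop r3=0x1c, sp=0x9d
epilogue: pop r2=0x89, sp=0x9e
prologue pushed ['r2', 'r3', 'r4'] at ['0x9d', '0x9c', '0x9b']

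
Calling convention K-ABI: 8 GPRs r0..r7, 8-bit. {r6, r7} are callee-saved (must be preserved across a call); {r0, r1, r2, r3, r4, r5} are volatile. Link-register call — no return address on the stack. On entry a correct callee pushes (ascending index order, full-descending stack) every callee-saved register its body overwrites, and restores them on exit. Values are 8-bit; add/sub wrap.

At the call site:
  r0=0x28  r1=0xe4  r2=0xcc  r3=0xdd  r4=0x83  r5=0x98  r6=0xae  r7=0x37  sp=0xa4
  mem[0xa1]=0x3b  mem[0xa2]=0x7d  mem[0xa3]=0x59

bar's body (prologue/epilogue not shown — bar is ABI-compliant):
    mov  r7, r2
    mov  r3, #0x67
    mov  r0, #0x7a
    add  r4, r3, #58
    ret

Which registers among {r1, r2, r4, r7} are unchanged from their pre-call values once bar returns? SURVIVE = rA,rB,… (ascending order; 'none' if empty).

SURVIVE = r1,r2,r7

prologue: push r7 -> mem[0xa3]=0x37, sp=0xa3
body[0] mov  r7, r2 -> r7=0xcc
body[1] mov  r3, #0x67 -> r3=0x67
body[2] mov  r0, #0x7a -> r0=0x7a
body[3] add  r4, r3, #58 -> r4=0xa1
epilogue: pop r7=0x37, sp=0xa4
r1: caller-saved, written=False
r2: caller-saved, written=False
r4: caller-saved, written=True
r7: callee-saved, written=True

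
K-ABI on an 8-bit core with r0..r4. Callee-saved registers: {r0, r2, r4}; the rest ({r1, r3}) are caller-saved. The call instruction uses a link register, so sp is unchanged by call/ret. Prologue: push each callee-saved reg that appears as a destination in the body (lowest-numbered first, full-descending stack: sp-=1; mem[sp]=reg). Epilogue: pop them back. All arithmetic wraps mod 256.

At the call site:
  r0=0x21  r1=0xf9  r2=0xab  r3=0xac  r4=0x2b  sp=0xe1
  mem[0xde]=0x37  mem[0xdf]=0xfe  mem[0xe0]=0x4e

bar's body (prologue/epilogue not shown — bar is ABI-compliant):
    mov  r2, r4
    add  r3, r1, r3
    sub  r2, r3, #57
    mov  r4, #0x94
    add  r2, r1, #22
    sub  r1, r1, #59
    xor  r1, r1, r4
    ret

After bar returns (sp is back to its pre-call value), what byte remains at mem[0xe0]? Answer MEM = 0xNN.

prologue: push r2 -> mem[0xe0]=0xab, sp=0xe0
prologue: push r4 -> mem[0xdf]=0x2b, sp=0xdf
body[0] mov  r2, r4 -> r2=0x2b
body[1] add  r3, r1, r3 -> r3=0xa5
body[2] sub  r2, r3, #57 -> r2=0x6c
body[3] mov  r4, #0x94 -> r4=0x94
body[4] add  r2, r1, #22 -> r2=0x0f
body[5] sub  r1, r1, #59 -> r1=0xbe
body[6] xor  r1, r1, r4 -> r1=0x2a
epilogue: pop r4=0x2b, sp=0xe0
epilogue: pop r2=0xab, sp=0xe1
prologue pushed ['r2', 'r4'] at ['0xe0', '0xdf']

MEM = 0xab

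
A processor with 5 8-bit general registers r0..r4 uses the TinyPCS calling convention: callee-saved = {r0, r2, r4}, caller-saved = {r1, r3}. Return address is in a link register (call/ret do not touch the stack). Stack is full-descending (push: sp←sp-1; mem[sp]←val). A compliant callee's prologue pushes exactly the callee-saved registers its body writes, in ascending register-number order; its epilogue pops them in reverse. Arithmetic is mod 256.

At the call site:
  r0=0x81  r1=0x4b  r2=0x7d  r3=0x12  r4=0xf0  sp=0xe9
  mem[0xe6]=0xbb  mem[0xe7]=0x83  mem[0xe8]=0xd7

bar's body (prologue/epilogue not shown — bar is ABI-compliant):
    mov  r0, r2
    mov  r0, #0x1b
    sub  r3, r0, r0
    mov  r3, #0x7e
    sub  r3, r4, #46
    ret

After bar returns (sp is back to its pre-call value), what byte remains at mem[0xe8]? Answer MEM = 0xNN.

MEM = 0x81

prologue: push r0 -> mem[0xe8]=0x81, sp=0xe8
body[0] mov  r0, r2 -> r0=0x7d
body[1] mov  r0, #0x1b -> r0=0x1b
body[2] sub  r3, r0, r0 -> r3=0x00
body[3] mov  r3, #0x7e -> r3=0x7e
body[4] sub  r3, r4, #46 -> r3=0xc2
epilogue: pop r0=0x81, sp=0xe9
prologue pushed ['r0'] at ['0xe8']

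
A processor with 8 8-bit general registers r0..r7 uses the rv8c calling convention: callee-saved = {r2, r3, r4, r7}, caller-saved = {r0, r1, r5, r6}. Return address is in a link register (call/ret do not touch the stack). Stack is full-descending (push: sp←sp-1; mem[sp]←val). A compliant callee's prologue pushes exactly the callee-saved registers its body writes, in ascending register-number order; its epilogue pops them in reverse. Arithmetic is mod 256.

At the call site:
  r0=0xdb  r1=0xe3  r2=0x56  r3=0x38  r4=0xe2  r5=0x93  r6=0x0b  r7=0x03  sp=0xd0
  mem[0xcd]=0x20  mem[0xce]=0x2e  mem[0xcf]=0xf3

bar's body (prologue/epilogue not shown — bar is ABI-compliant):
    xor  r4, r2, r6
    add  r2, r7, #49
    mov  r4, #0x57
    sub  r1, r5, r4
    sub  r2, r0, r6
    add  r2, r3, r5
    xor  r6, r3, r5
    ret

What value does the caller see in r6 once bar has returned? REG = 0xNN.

REG = 0xab

prologue: push r2 -> mem[0xcf]=0x56, sp=0xcf
prologue: push r4 -> mem[0xce]=0xe2, sp=0xce
body[0] xor  r4, r2, r6 -> r4=0x5d
body[1] add  r2, r7, #49 -> r2=0x34
body[2] mov  r4, #0x57 -> r4=0x57
body[3] sub  r1, r5, r4 -> r1=0x3c
body[4] sub  r2, r0, r6 -> r2=0xd0
body[5] add  r2, r3, r5 -> r2=0xcb
body[6] xor  r6, r3, r5 -> r6=0xab
epilogue: pop r4=0xe2, sp=0xcf
epilogue: pop r2=0x56, sp=0xd0
r6 is caller-saved -> body value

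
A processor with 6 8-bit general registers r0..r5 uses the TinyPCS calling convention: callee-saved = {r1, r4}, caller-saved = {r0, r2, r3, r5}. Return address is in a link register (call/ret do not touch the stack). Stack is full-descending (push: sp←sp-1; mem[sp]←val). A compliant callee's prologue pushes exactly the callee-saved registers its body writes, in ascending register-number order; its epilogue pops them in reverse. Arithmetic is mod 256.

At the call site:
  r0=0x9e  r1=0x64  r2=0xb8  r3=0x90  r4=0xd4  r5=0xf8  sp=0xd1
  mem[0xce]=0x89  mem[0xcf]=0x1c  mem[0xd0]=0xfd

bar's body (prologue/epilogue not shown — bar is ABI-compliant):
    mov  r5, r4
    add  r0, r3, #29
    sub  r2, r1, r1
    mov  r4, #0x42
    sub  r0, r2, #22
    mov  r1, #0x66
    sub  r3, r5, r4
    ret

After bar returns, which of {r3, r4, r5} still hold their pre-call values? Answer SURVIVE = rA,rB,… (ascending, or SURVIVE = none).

prologue: push r1 -> mem[0xd0]=0x64, sp=0xd0
prologue: push r4 -> mem[0xcf]=0xd4, sp=0xcf
body[0] mov  r5, r4 -> r5=0xd4
body[1] add  r0, r3, #29 -> r0=0xad
body[2] sub  r2, r1, r1 -> r2=0x00
body[3] mov  r4, #0x42 -> r4=0x42
body[4] sub  r0, r2, #22 -> r0=0xea
body[5] mov  r1, #0x66 -> r1=0x66
body[6] sub  r3, r5, r4 -> r3=0x92
epilogue: pop r4=0xd4, sp=0xd0
epilogue: pop r1=0x64, sp=0xd1
r3: caller-saved, written=True
r4: callee-saved, written=True
r5: caller-saved, written=True

SURVIVE = r4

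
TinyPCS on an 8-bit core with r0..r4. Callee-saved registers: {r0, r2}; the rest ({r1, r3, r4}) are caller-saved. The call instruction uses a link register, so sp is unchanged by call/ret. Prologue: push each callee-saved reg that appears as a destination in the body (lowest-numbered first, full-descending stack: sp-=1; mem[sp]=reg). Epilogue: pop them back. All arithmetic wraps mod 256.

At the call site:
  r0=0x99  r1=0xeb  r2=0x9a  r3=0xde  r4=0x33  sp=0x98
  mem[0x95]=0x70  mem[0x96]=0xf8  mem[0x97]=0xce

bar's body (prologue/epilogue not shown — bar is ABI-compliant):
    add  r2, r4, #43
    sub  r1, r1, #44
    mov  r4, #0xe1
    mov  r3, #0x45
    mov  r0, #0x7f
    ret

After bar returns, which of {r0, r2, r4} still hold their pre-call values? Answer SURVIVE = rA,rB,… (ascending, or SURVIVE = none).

SURVIVE = r0,r2

prologue: push r0 -> mem[0x97]=0x99, sp=0x97
prologue: push r2 -> mem[0x96]=0x9a, sp=0x96
body[0] add  r2, r4, #43 -> r2=0x5e
body[1] sub  r1, r1, #44 -> r1=0xbf
body[2] mov  r4, #0xe1 -> r4=0xe1
body[3] mov  r3, #0x45 -> r3=0x45
body[4] mov  r0, #0x7f -> r0=0x7f
epilogue: pop r2=0x9a, sp=0x97
epilogue: pop r0=0x99, sp=0x98
r0: callee-saved, written=True
r2: callee-saved, written=True
r4: caller-saved, written=True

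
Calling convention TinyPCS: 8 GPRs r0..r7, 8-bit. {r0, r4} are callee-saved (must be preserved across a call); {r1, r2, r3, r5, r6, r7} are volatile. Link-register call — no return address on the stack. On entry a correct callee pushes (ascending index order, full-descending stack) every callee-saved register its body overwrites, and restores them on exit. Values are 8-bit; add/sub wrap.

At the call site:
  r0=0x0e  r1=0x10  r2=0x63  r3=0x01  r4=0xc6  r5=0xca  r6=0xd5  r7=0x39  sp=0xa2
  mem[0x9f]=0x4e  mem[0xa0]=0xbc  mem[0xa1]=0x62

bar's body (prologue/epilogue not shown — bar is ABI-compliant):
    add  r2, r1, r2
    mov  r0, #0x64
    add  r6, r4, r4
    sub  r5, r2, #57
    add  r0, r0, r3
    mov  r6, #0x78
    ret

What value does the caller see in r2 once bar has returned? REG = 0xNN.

prologue: push r0 → mem[0xa1]=0x0e, sp=0xa1
body[0] add  r2, r1, r2 → r2=0x73
body[1] mov  r0, #0x64 → r0=0x64
body[2] add  r6, r4, r4 → r6=0x8c
body[3] sub  r5, r2, #57 → r5=0x3a
body[4] add  r0, r0, r3 → r0=0x65
body[5] mov  r6, #0x78 → r6=0x78
epilogue: pop r0=0x0e, sp=0xa2
r2 is caller-saved → body value

REG = 0x73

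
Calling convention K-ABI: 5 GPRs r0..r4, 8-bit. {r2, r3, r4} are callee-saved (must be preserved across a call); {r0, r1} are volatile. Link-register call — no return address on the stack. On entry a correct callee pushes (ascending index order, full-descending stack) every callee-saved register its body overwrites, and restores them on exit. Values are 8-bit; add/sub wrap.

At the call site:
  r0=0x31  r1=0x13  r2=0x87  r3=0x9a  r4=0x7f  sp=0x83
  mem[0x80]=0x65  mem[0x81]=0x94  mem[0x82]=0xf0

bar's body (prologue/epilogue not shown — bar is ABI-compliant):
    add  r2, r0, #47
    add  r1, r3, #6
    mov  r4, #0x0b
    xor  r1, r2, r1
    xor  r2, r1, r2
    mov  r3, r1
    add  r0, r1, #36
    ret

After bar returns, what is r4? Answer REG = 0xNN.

REG = 0x7f

prologue: push r2 -> mem[0x82]=0x87, sp=0x82
prologue: push r3 -> mem[0x81]=0x9a, sp=0x81
prologue: push r4 -> mem[0x80]=0x7f, sp=0x80
body[0] add  r2, r0, #47 -> r2=0x60
body[1] add  r1, r3, #6 -> r1=0xa0
body[2] mov  r4, #0x0b -> r4=0x0b
body[3] xor  r1, r2, r1 -> r1=0xc0
body[4] xor  r2, r1, r2 -> r2=0xa0
body[5] mov  r3, r1 -> r3=0xc0
body[6] add  r0, r1, #36 -> r0=0xe4
epilogue: pop r4=0x7f, sp=0x81
epilogue: pop r3=0x9a, sp=0x82
epilogue: pop r2=0x87, sp=0x83
r4 is callee-saved -> restored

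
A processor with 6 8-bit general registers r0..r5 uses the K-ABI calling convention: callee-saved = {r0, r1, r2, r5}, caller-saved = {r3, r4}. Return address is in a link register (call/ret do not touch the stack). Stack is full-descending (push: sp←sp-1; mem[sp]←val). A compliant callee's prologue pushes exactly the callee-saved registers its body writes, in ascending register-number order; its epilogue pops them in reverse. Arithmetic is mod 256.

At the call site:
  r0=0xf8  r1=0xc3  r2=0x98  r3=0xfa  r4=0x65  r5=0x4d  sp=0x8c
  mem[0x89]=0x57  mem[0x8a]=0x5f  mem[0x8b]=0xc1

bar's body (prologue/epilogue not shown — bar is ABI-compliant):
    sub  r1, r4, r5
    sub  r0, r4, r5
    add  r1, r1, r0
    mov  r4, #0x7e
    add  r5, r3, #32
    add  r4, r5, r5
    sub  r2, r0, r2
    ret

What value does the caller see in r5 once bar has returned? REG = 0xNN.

prologue: push r0 -> mem[0x8b]=0xf8, sp=0x8b
prologue: push r1 -> mem[0x8a]=0xc3, sp=0x8a
prologue: push r2 -> mem[0x89]=0x98, sp=0x89
prologue: push r5 -> mem[0x88]=0x4d, sp=0x88
body[0] sub  r1, r4, r5 -> r1=0x18
body[1] sub  r0, r4, r5 -> r0=0x18
body[2] add  r1, r1, r0 -> r1=0x30
body[3] mov  r4, #0x7e -> r4=0x7e
body[4] add  r5, r3, #32 -> r5=0x1a
body[5] add  r4, r5, r5 -> r4=0x34
body[6] sub  r2, r0, r2 -> r2=0x80
epilogue: pop r5=0x4d, sp=0x89
epilogue: pop r2=0x98, sp=0x8a
epilogue: pop r1=0xc3, sp=0x8b
epilogue: pop r0=0xf8, sp=0x8c
r5 is callee-saved -> restored

REG = 0x4d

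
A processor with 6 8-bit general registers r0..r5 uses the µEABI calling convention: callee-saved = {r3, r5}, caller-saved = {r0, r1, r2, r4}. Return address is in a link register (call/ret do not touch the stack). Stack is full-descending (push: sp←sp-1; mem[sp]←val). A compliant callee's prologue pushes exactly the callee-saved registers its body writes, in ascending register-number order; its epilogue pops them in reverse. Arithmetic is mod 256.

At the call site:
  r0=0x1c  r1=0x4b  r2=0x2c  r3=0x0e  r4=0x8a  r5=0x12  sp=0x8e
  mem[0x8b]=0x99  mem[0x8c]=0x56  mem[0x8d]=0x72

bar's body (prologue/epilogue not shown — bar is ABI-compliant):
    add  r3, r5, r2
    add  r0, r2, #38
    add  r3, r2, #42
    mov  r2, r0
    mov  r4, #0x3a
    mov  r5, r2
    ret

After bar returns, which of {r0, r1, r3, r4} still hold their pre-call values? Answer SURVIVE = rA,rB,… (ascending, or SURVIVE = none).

SURVIVE = r1,r3

prologue: push r3 -> mem[0x8d]=0x0e, sp=0x8d
prologue: push r5 -> mem[0x8c]=0x12, sp=0x8c
body[0] add  r3, r5, r2 -> r3=0x3e
body[1] add  r0, r2, #38 -> r0=0x52
body[2] add  r3, r2, #42 -> r3=0x56
body[3] mov  r2, r0 -> r2=0x52
body[4] mov  r4, #0x3a -> r4=0x3a
body[5] mov  r5, r2 -> r5=0x52
epilogue: pop r5=0x12, sp=0x8d
epilogue: pop r3=0x0e, sp=0x8e
r0: caller-saved, written=True
r1: caller-saved, written=False
r3: callee-saved, written=True
r4: caller-saved, written=True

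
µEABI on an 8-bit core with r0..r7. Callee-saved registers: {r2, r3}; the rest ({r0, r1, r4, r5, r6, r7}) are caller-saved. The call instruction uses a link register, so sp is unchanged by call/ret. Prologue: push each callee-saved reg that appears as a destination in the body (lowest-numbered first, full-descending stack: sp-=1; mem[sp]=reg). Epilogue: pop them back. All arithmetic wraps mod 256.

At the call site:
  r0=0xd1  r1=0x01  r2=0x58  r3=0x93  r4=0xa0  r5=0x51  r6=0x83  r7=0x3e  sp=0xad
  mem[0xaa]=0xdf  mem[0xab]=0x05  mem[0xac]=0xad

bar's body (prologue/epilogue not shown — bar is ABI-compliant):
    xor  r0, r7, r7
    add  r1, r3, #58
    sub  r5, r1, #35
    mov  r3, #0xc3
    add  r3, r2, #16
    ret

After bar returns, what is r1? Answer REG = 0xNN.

REG = 0xcd

prologue: push r3 → mem[0xac]=0x93, sp=0xac
body[0] xor  r0, r7, r7 → r0=0x00
body[1] add  r1, r3, #58 → r1=0xcd
body[2] sub  r5, r1, #35 → r5=0xaa
body[3] mov  r3, #0xc3 → r3=0xc3
body[4] add  r3, r2, #16 → r3=0x68
epilogue: pop r3=0x93, sp=0xad
r1 is caller-saved → body value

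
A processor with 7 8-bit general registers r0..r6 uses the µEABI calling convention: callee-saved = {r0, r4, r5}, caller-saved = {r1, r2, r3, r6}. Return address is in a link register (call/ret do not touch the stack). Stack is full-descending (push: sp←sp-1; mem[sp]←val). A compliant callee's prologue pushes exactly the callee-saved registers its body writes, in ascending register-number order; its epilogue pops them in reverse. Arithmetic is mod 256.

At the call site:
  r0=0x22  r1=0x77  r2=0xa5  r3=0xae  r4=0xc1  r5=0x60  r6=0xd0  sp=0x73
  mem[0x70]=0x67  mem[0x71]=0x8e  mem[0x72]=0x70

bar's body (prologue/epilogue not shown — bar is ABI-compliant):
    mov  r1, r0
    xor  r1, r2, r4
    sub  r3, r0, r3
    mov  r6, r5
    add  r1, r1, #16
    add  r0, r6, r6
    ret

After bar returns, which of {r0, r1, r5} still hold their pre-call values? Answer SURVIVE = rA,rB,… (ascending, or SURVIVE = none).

prologue: push r0 → mem[0x72]=0x22, sp=0x72
body[0] mov  r1, r0 → r1=0x22
body[1] xor  r1, r2, r4 → r1=0x64
body[2] sub  r3, r0, r3 → r3=0x74
body[3] mov  r6, r5 → r6=0x60
body[4] add  r1, r1, #16 → r1=0x74
body[5] add  r0, r6, r6 → r0=0xc0
epilogue: pop r0=0x22, sp=0x73
r0: callee-saved, written=True
r1: caller-saved, written=True
r5: callee-saved, written=False

SURVIVE = r0,r5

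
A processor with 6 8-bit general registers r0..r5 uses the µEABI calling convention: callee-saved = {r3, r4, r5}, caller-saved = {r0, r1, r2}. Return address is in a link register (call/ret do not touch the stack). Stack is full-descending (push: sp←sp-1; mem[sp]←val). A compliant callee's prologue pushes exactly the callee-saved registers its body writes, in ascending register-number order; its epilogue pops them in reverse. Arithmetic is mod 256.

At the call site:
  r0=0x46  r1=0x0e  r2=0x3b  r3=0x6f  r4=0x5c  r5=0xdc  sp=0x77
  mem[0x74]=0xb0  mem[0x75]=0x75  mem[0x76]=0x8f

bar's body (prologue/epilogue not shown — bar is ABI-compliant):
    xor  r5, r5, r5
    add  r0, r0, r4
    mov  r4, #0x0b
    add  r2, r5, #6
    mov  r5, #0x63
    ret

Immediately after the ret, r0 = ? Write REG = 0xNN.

prologue: push r4 → mem[0x76]=0x5c, sp=0x76
prologue: push r5 → mem[0x75]=0xdc, sp=0x75
body[0] xor  r5, r5, r5 → r5=0x00
body[1] add  r0, r0, r4 → r0=0xa2
body[2] mov  r4, #0x0b → r4=0x0b
body[3] add  r2, r5, #6 → r2=0x06
body[4] mov  r5, #0x63 → r5=0x63
epilogue: pop r5=0xdc, sp=0x76
epilogue: pop r4=0x5c, sp=0x77
r0 is caller-saved → body value

REG = 0xa2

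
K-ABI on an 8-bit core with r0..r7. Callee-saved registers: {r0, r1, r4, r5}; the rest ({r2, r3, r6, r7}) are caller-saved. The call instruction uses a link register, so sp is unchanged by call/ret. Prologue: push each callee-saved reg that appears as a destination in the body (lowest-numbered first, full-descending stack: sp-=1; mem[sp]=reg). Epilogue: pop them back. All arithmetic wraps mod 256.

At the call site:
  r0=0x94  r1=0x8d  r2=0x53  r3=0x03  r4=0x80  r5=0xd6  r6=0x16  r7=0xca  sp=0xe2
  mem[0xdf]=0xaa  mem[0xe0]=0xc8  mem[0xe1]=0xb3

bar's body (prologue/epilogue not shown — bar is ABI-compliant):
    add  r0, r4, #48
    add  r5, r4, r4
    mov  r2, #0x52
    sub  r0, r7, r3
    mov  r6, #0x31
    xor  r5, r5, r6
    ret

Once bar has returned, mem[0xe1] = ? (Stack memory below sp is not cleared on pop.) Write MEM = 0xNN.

MEM = 0x94

prologue: push r0 -> mem[0xe1]=0x94, sp=0xe1
prologue: push r5 -> mem[0xe0]=0xd6, sp=0xe0
body[0] add  r0, r4, #48 -> r0=0xb0
body[1] add  r5, r4, r4 -> r5=0x00
body[2] mov  r2, #0x52 -> r2=0x52
body[3] sub  r0, r7, r3 -> r0=0xc7
body[4] mov  r6, #0x31 -> r6=0x31
body[5] xor  r5, r5, r6 -> r5=0x31
epilogue: pop r5=0xd6, sp=0xe1
epilogue: pop r0=0x94, sp=0xe2
prologue pushed ['r0', 'r5'] at ['0xe1', '0xe0']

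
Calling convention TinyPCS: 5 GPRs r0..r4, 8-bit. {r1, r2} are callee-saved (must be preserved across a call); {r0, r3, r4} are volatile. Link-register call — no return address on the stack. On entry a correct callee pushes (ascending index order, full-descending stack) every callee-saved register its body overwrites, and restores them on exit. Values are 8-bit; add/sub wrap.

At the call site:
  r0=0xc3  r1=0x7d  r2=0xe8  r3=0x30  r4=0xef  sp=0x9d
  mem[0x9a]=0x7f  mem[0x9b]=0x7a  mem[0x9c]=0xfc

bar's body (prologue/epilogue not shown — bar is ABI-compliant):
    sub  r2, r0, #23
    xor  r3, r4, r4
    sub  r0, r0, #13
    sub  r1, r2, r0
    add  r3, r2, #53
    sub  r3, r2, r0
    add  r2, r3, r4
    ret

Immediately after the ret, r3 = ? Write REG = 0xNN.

prologue: push r1 -> mem[0x9c]=0x7d, sp=0x9c
prologue: push r2 -> mem[0x9b]=0xe8, sp=0x9b
body[0] sub  r2, r0, #23 -> r2=0xac
body[1] xor  r3, r4, r4 -> r3=0x00
body[2] sub  r0, r0, #13 -> r0=0xb6
body[3] sub  r1, r2, r0 -> r1=0xf6
body[4] add  r3, r2, #53 -> r3=0xe1
body[5] sub  r3, r2, r0 -> r3=0xf6
body[6] add  r2, r3, r4 -> r2=0xe5
epilogue: pop r2=0xe8, sp=0x9c
epilogue: pop r1=0x7d, sp=0x9d
r3 is caller-saved -> body value

REG = 0xf6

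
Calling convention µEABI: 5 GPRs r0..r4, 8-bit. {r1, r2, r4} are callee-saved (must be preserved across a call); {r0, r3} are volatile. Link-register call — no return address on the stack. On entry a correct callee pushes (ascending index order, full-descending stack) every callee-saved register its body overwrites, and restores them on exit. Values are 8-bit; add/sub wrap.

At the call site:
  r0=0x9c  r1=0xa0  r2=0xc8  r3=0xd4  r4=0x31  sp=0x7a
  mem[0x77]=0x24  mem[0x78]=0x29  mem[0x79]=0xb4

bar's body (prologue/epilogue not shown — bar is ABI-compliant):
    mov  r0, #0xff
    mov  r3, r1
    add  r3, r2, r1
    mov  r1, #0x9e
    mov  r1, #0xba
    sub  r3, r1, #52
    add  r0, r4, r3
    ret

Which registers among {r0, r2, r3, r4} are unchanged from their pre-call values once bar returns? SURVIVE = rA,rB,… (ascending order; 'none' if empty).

prologue: push r1 → mem[0x79]=0xa0, sp=0x79
body[0] mov  r0, #0xff → r0=0xff
body[1] mov  r3, r1 → r3=0xa0
body[2] add  r3, r2, r1 → r3=0x68
body[3] mov  r1, #0x9e → r1=0x9e
body[4] mov  r1, #0xba → r1=0xba
body[5] sub  r3, r1, #52 → r3=0x86
body[6] add  r0, r4, r3 → r0=0xb7
epilogue: pop r1=0xa0, sp=0x7a
r0: caller-saved, written=True
r2: callee-saved, written=False
r3: caller-saved, written=True
r4: callee-saved, written=False

SURVIVE = r2,r4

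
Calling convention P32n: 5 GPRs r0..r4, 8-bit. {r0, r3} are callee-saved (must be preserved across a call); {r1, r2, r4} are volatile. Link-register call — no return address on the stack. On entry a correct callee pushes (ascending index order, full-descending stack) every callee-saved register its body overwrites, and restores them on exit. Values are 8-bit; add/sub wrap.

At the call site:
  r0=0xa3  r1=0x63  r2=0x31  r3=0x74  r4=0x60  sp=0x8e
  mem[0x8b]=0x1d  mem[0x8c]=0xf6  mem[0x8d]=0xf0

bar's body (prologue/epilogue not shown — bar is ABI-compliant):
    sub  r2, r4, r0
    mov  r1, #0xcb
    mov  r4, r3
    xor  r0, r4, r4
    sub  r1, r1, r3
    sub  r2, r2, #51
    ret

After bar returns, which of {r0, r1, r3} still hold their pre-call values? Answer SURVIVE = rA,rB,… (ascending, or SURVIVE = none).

SURVIVE = r0,r3

prologue: push r0 → mem[0x8d]=0xa3, sp=0x8d
body[0] sub  r2, r4, r0 → r2=0xbd
body[1] mov  r1, #0xcb → r1=0xcb
body[2] mov  r4, r3 → r4=0x74
body[3] xor  r0, r4, r4 → r0=0x00
body[4] sub  r1, r1, r3 → r1=0x57
body[5] sub  r2, r2, #51 → r2=0x8a
epilogue: pop r0=0xa3, sp=0x8e
r0: callee-saved, written=True
r1: caller-saved, written=True
r3: callee-saved, written=False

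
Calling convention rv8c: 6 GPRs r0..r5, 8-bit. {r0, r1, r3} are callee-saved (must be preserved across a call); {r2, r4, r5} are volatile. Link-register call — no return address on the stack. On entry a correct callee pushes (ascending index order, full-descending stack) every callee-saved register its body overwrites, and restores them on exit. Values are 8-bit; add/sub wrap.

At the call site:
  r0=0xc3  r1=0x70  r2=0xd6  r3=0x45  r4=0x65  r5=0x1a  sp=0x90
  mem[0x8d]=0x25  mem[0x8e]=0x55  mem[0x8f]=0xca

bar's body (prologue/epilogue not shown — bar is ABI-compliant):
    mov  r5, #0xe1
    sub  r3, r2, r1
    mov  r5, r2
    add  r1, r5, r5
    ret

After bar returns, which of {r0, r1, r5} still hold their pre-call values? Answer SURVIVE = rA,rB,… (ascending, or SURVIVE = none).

SURVIVE = r0,r1

prologue: push r1 → mem[0x8f]=0x70, sp=0x8f
prologue: push r3 → mem[0x8e]=0x45, sp=0x8e
body[0] mov  r5, #0xe1 → r5=0xe1
body[1] sub  r3, r2, r1 → r3=0x66
body[2] mov  r5, r2 → r5=0xd6
body[3] add  r1, r5, r5 → r1=0xac
epilogue: pop r3=0x45, sp=0x8f
epilogue: pop r1=0x70, sp=0x90
r0: callee-saved, written=False
r1: callee-saved, written=True
r5: caller-saved, written=True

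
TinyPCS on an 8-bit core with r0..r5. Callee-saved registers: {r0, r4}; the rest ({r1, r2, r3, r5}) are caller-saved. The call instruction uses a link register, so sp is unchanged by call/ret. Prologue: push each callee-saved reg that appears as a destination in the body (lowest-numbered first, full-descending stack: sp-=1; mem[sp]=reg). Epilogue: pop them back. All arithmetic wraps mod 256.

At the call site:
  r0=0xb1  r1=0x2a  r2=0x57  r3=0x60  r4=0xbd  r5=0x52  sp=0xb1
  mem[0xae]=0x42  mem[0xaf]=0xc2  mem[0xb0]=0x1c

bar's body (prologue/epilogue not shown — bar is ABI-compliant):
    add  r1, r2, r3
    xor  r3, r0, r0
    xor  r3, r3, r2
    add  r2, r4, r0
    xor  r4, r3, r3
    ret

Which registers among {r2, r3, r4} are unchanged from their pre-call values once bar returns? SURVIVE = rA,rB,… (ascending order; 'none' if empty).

SURVIVE = r4

prologue: push r4 -> mem[0xb0]=0xbd, sp=0xb0
body[0] add  r1, r2, r3 -> r1=0xb7
body[1] xor  r3, r0, r0 -> r3=0x00
body[2] xor  r3, r3, r2 -> r3=0x57
body[3] add  r2, r4, r0 -> r2=0x6e
body[4] xor  r4, r3, r3 -> r4=0x00
epilogue: pop r4=0xbd, sp=0xb1
r2: caller-saved, written=True
r3: caller-saved, written=True
r4: callee-saved, written=True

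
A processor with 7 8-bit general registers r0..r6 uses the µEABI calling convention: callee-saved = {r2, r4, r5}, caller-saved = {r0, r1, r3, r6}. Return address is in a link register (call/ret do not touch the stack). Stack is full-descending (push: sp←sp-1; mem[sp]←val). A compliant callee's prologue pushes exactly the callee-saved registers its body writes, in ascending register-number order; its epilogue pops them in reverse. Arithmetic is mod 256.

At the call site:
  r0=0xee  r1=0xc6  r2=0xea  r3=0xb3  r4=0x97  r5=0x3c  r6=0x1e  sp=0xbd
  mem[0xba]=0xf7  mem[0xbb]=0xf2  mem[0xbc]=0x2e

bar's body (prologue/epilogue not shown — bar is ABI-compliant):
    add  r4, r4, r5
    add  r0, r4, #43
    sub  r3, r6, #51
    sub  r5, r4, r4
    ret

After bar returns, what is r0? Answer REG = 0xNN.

REG = 0xfe

prologue: push r4 -> mem[0xbc]=0x97, sp=0xbc
prologue: push r5 -> mem[0xbb]=0x3c, sp=0xbb
body[0] add  r4, r4, r5 -> r4=0xd3
body[1] add  r0, r4, #43 -> r0=0xfe
body[2] sub  r3, r6, #51 -> r3=0xeb
body[3] sub  r5, r4, r4 -> r5=0x00
epilogue: pop r5=0x3c, sp=0xbc
epilogue: pop r4=0x97, sp=0xbd
r0 is caller-saved -> body value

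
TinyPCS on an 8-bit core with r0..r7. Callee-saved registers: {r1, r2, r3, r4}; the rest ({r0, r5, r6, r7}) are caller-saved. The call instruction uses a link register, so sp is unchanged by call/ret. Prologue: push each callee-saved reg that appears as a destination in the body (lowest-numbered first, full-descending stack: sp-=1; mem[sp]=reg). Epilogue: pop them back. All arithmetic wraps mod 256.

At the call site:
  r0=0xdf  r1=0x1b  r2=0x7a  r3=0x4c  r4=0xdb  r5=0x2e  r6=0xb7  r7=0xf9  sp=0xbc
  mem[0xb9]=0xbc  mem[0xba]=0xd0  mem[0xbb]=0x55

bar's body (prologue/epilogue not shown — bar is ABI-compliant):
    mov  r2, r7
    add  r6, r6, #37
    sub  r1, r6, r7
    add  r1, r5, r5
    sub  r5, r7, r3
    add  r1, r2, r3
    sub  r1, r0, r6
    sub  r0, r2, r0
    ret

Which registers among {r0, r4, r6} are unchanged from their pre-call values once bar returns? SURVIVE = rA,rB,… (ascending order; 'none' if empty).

SURVIVE = r4

prologue: push r1 -> mem[0xbb]=0x1b, sp=0xbb
prologue: push r2 -> mem[0xba]=0x7a, sp=0xba
body[0] mov  r2, r7 -> r2=0xf9
body[1] add  r6, r6, #37 -> r6=0xdc
body[2] sub  r1, r6, r7 -> r1=0xe3
body[3] add  r1, r5, r5 -> r1=0x5c
body[4] sub  r5, r7, r3 -> r5=0xad
body[5] add  r1, r2, r3 -> r1=0x45
body[6] sub  r1, r0, r6 -> r1=0x03
body[7] sub  r0, r2, r0 -> r0=0x1a
epilogue: pop r2=0x7a, sp=0xbb
epilogue: pop r1=0x1b, sp=0xbc
r0: caller-saved, written=True
r4: callee-saved, written=False
r6: caller-saved, written=True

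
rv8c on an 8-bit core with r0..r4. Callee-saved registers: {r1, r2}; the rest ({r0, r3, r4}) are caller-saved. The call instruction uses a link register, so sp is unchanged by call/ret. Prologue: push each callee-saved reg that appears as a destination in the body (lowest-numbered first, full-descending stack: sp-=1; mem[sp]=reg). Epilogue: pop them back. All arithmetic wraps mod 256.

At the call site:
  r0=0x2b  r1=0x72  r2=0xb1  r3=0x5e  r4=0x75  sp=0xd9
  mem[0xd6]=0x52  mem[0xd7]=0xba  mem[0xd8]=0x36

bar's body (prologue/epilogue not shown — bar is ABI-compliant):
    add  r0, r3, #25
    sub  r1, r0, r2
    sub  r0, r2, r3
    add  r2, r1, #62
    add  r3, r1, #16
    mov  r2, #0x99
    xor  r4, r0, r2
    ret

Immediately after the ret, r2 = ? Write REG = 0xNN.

REG = 0xb1

prologue: push r1 -> mem[0xd8]=0x72, sp=0xd8
prologue: push r2 -> mem[0xd7]=0xb1, sp=0xd7
body[0] add  r0, r3, #25 -> r0=0x77
body[1] sub  r1, r0, r2 -> r1=0xc6
body[2] sub  r0, r2, r3 -> r0=0x53
body[3] add  r2, r1, #62 -> r2=0x04
body[4] add  r3, r1, #16 -> r3=0xd6
body[5] mov  r2, #0x99 -> r2=0x99
body[6] xor  r4, r0, r2 -> r4=0xca
epilogue: pop r2=0xb1, sp=0xd8
epilogue: pop r1=0x72, sp=0xd9
r2 is callee-saved -> restored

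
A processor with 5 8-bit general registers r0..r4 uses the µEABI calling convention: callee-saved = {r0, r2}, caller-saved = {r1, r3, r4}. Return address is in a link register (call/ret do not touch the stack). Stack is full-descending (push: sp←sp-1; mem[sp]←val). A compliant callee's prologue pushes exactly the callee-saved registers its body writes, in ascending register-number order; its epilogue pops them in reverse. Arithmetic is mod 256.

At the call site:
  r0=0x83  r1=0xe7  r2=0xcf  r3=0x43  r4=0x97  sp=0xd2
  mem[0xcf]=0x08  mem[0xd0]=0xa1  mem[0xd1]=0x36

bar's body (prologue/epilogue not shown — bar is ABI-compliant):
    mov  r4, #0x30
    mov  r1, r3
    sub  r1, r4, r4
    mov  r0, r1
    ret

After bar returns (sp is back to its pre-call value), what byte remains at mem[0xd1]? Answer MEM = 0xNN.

MEM = 0x83

prologue: push r0 → mem[0xd1]=0x83, sp=0xd1
body[0] mov  r4, #0x30 → r4=0x30
body[1] mov  r1, r3 → r1=0x43
body[2] sub  r1, r4, r4 → r1=0x00
body[3] mov  r0, r1 → r0=0x00
epilogue: pop r0=0x83, sp=0xd2
prologue pushed ['r0'] at ['0xd1']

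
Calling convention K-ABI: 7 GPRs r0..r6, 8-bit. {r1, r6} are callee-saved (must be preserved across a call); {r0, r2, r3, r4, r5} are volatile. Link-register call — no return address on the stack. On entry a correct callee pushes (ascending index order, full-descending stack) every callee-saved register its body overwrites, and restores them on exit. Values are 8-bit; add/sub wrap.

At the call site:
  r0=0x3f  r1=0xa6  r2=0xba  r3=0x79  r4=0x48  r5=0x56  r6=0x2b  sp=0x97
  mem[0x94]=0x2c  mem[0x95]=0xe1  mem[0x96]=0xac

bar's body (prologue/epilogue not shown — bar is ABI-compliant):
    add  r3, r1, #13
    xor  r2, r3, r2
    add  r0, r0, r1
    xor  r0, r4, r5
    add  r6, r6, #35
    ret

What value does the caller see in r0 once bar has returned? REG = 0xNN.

prologue: push r6 -> mem[0x96]=0x2b, sp=0x96
body[0] add  r3, r1, #13 -> r3=0xb3
body[1] xor  r2, r3, r2 -> r2=0x09
body[2] add  r0, r0, r1 -> r0=0xe5
body[3] xor  r0, r4, r5 -> r0=0x1e
body[4] add  r6, r6, #35 -> r6=0x4e
epilogue: pop r6=0x2b, sp=0x97
r0 is caller-saved -> body value

REG = 0x1e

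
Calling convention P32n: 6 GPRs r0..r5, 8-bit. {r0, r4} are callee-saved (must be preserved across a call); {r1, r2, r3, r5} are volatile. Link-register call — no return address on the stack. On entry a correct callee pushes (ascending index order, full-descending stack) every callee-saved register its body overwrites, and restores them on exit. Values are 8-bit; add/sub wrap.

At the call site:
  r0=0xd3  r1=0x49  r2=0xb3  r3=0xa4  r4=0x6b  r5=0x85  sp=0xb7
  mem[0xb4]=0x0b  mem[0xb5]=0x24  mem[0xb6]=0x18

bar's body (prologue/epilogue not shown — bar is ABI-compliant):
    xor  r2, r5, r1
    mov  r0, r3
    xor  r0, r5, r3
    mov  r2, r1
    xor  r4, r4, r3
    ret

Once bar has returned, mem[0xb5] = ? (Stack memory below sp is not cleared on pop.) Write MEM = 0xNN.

prologue: push r0 → mem[0xb6]=0xd3, sp=0xb6
prologue: push r4 → mem[0xb5]=0x6b, sp=0xb5
body[0] xor  r2, r5, r1 → r2=0xcc
body[1] mov  r0, r3 → r0=0xa4
body[2] xor  r0, r5, r3 → r0=0x21
body[3] mov  r2, r1 → r2=0x49
body[4] xor  r4, r4, r3 → r4=0xcf
epilogue: pop r4=0x6b, sp=0xb6
epilogue: pop r0=0xd3, sp=0xb7
prologue pushed ['r0', 'r4'] at ['0xb6', '0xb5']

MEM = 0x6b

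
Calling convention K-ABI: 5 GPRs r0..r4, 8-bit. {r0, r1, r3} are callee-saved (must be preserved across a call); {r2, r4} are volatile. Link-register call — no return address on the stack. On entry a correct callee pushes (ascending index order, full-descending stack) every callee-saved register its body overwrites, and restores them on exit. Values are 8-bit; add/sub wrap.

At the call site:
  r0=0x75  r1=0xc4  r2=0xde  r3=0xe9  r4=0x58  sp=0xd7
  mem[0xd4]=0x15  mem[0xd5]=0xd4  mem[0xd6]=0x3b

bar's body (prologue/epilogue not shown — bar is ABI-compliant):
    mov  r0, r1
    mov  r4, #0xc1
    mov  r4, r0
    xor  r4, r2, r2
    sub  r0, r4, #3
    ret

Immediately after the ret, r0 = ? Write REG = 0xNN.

REG = 0x75

prologue: push r0 → mem[0xd6]=0x75, sp=0xd6
body[0] mov  r0, r1 → r0=0xc4
body[1] mov  r4, #0xc1 → r4=0xc1
body[2] mov  r4, r0 → r4=0xc4
body[3] xor  r4, r2, r2 → r4=0x00
body[4] sub  r0, r4, #3 → r0=0xfd
epilogue: pop r0=0x75, sp=0xd7
r0 is callee-saved → restored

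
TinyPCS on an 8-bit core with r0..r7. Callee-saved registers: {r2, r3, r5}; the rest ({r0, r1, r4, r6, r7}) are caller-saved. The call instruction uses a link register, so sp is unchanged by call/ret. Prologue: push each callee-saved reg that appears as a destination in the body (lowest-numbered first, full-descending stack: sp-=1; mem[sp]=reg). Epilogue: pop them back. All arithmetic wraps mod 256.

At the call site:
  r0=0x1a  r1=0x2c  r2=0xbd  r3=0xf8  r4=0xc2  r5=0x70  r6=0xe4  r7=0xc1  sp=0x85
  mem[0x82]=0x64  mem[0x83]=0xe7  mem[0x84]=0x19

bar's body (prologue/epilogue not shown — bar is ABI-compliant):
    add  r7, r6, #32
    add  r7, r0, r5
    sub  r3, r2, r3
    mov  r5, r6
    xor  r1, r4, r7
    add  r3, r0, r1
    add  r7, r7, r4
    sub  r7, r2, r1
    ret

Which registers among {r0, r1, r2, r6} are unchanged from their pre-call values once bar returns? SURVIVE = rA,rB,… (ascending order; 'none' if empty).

prologue: push r3 -> mem[0x84]=0xf8, sp=0x84
prologue: push r5 -> mem[0x83]=0x70, sp=0x83
body[0] add  r7, r6, #32 -> r7=0x04
body[1] add  r7, r0, r5 -> r7=0x8a
body[2] sub  r3, r2, r3 -> r3=0xc5
body[3] mov  r5, r6 -> r5=0xe4
body[4] xor  r1, r4, r7 -> r1=0x48
body[5] add  r3, r0, r1 -> r3=0x62
body[6] add  r7, r7, r4 -> r7=0x4c
body[7] sub  r7, r2, r1 -> r7=0x75
epilogue: pop r5=0x70, sp=0x84
epilogue: pop r3=0xf8, sp=0x85
r0: caller-saved, written=False
r1: caller-saved, written=True
r2: callee-saved, written=False
r6: caller-saved, written=False

SURVIVE = r0,r2,r6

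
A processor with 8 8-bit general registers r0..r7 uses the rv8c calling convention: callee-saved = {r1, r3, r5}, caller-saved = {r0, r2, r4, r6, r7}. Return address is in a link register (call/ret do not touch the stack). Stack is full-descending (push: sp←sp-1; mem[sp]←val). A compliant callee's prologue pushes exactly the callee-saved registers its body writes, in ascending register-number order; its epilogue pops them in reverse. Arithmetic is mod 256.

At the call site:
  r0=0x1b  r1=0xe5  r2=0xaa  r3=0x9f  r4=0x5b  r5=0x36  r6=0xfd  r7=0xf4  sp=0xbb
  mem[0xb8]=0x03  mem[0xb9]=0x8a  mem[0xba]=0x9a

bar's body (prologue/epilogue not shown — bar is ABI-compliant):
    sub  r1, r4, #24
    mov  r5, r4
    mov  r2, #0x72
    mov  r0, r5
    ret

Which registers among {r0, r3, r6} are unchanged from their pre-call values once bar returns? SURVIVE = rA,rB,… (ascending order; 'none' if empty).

SURVIVE = r3,r6

prologue: push r1 → mem[0xba]=0xe5, sp=0xba
prologue: push r5 → mem[0xb9]=0x36, sp=0xb9
body[0] sub  r1, r4, #24 → r1=0x43
body[1] mov  r5, r4 → r5=0x5b
body[2] mov  r2, #0x72 → r2=0x72
body[3] mov  r0, r5 → r0=0x5b
epilogue: pop r5=0x36, sp=0xba
epilogue: pop r1=0xe5, sp=0xbb
r0: caller-saved, written=True
r3: callee-saved, written=False
r6: caller-saved, written=False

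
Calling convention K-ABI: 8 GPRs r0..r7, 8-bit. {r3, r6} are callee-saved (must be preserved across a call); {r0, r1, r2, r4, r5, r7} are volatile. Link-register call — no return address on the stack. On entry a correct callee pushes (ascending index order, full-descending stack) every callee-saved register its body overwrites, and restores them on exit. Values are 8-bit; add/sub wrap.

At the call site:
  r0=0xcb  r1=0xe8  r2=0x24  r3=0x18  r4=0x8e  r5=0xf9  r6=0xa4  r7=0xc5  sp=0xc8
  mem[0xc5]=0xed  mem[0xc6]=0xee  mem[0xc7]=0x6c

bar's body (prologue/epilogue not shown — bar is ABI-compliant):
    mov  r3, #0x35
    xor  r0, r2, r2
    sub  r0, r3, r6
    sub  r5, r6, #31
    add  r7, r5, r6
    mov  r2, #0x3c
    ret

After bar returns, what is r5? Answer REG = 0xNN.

REG = 0x85

prologue: push r3 → mem[0xc7]=0x18, sp=0xc7
body[0] mov  r3, #0x35 → r3=0x35
body[1] xor  r0, r2, r2 → r0=0x00
body[2] sub  r0, r3, r6 → r0=0x91
body[3] sub  r5, r6, #31 → r5=0x85
body[4] add  r7, r5, r6 → r7=0x29
body[5] mov  r2, #0x3c → r2=0x3c
epilogue: pop r3=0x18, sp=0xc8
r5 is caller-saved → body value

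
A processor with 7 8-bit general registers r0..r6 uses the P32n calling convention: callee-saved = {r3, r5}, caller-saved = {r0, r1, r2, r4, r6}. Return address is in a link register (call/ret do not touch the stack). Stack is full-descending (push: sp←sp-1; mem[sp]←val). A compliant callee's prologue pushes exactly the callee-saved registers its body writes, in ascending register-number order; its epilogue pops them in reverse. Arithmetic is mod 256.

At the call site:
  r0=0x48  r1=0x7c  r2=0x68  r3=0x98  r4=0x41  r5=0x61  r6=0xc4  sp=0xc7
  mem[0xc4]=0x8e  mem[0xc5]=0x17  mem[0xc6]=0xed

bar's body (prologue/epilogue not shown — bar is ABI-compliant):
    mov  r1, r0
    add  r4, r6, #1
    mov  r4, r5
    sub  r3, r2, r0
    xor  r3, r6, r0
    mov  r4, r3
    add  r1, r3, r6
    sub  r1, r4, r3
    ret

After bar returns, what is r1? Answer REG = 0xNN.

prologue: push r3 -> mem[0xc6]=0x98, sp=0xc6
body[0] mov  r1, r0 -> r1=0x48
body[1] add  r4, r6, #1 -> r4=0xc5
body[2] mov  r4, r5 -> r4=0x61
body[3] sub  r3, r2, r0 -> r3=0x20
body[4] xor  r3, r6, r0 -> r3=0x8c
body[5] mov  r4, r3 -> r4=0x8c
body[6] add  r1, r3, r6 -> r1=0x50
body[7] sub  r1, r4, r3 -> r1=0x00
epilogue: pop r3=0x98, sp=0xc7
r1 is caller-saved -> body value

REG = 0x00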